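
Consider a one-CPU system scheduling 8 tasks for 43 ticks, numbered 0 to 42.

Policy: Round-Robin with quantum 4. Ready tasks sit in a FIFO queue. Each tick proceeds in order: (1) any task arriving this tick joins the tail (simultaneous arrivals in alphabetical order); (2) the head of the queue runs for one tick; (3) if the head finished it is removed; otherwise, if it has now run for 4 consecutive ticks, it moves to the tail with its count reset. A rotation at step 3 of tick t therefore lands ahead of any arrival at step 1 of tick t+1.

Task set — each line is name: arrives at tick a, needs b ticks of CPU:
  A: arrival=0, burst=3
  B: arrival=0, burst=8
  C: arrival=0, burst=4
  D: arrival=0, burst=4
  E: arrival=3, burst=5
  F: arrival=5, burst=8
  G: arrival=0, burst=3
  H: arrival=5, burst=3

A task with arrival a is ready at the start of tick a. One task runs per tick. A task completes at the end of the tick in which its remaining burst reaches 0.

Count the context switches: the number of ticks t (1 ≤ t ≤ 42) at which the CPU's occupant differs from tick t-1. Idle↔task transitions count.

context switches = 11

t=0: queue=[A,B,C,D,G] q_used=0 → run A
t=1: queue=[A,B,C,D,G] q_used=1 → run A
t=2: queue=[A,B,C,D,G] q_used=2 → run A
t=3: queue=[B,C,D,G,E] q_used=0 → run B
t=4: queue=[B,C,D,G,E] q_used=1 → run B
t=5: queue=[B,C,D,G,E,F,H] q_used=2 → run B
t=6: queue=[B,C,D,G,E,F,H] q_used=3 → run B
t=7: queue=[C,D,G,E,F,H,B] q_used=0 → run C
t=8: queue=[C,D,G,E,F,H,B] q_used=1 → run C
t=9: queue=[C,D,G,E,F,H,B] q_used=2 → run C
t=10: queue=[C,D,G,E,F,H,B] q_used=3 → run C
t=11: queue=[D,G,E,F,H,B] q_used=0 → run D
t=12: queue=[D,G,E,F,H,B] q_used=1 → run D
t=13: queue=[D,G,E,F,H,B] q_used=2 → run D
t=14: queue=[D,G,E,F,H,B] q_used=3 → run D
t=15: queue=[G,E,F,H,B] q_used=0 → run G
t=16: queue=[G,E,F,H,B] q_used=1 → run G
t=17: queue=[G,E,F,H,B] q_used=2 → run G
t=18: queue=[E,F,H,B] q_used=0 → run E
t=19: queue=[E,F,H,B] q_used=1 → run E
t=20: queue=[E,F,H,B] q_used=2 → run E
t=21: queue=[E,F,H,B] q_used=3 → run E
t=22: queue=[F,H,B,E] q_used=0 → run F
t=23: queue=[F,H,B,E] q_used=1 → run F
t=24: queue=[F,H,B,E] q_used=2 → run F
t=25: queue=[F,H,B,E] q_used=3 → run F
t=26: queue=[H,B,E,F] q_used=0 → run H
t=27: queue=[H,B,E,F] q_used=1 → run H
t=28: queue=[H,B,E,F] q_used=2 → run H
t=29: queue=[B,E,F] q_used=0 → run B
t=30: queue=[B,E,F] q_used=1 → run B
t=31: queue=[B,E,F] q_used=2 → run B
t=32: queue=[B,E,F] q_used=3 → run B
t=33: queue=[E,F] q_used=0 → run E
t=34: queue=[F] q_used=0 → run F
t=35: queue=[F] q_used=1 → run F
t=36: queue=[F] q_used=2 → run F
t=37: queue=[F] q_used=3 → run F
t=38: (idle)
t=39: (idle)
t=40: (idle)
t=41: (idle)
t=42: (idle)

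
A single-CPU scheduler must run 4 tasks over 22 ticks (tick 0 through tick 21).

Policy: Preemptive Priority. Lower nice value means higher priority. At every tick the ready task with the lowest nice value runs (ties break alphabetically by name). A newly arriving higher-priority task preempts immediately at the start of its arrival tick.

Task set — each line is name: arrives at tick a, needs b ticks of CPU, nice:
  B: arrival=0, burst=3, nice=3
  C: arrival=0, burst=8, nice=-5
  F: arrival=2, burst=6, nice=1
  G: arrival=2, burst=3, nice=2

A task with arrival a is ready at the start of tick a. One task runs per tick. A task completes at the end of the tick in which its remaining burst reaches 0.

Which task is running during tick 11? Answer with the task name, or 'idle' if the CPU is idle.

t=0: ready={B,C} → run C
t=1: ready={B,C} → run C
t=2: ready={B,C,F,G} → run C
t=3: ready={B,C,F,G} → run C
t=4: ready={B,C,F,G} → run C
t=5: ready={B,C,F,G} → run C
t=6: ready={B,C,F,G} → run C
t=7: ready={B,C,F,G} → run C
t=8: ready={B,F,G} → run F
t=9: ready={B,F,G} → run F
t=10: ready={B,F,G} → run F
t=11: ready={B,F,G} → run F
t=12: ready={B,F,G} → run F
t=13: ready={B,F,G} → run F
t=14: ready={B,G} → run G
t=15: ready={B,G} → run G
t=16: ready={B,G} → run G
t=17: ready={B} → run B
t=18: ready={B} → run B
t=19: ready={B} → run B
t=20: (idle)
t=21: (idle)

running at tick 11 = F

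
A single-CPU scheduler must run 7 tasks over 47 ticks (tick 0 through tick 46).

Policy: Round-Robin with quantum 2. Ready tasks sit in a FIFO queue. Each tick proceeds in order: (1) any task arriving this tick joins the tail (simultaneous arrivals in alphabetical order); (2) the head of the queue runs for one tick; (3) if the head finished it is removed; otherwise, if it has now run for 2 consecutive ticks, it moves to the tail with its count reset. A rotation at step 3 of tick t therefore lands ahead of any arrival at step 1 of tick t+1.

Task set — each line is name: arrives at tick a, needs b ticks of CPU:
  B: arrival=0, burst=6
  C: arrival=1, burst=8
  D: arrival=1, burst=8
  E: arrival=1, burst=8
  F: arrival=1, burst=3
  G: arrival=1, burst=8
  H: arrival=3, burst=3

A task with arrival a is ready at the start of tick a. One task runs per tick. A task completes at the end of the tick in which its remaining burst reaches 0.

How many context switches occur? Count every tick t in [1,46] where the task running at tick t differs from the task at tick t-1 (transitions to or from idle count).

context switches = 23

t=0: queue=[B] q_used=0 → run B
t=1: queue=[B,C,D,E,F,G] q_used=1 → run B
t=2: queue=[C,D,E,F,G,B] q_used=0 → run C
t=3: queue=[C,D,E,F,G,B,H] q_used=1 → run C
t=4: queue=[D,E,F,G,B,H,C] q_used=0 → run D
t=5: queue=[D,E,F,G,B,H,C] q_used=1 → run D
t=6: queue=[E,F,G,B,H,C,D] q_used=0 → run E
t=7: queue=[E,F,G,B,H,C,D] q_used=1 → run E
t=8: queue=[F,G,B,H,C,D,E] q_used=0 → run F
t=9: queue=[F,G,B,H,C,D,E] q_used=1 → run F
t=10: queue=[G,B,H,C,D,E,F] q_used=0 → run G
t=11: queue=[G,B,H,C,D,E,F] q_used=1 → run G
t=12: queue=[B,H,C,D,E,F,G] q_used=0 → run B
t=13: queue=[B,H,C,D,E,F,G] q_used=1 → run B
t=14: queue=[H,C,D,E,F,G,B] q_used=0 → run H
t=15: queue=[H,C,D,E,F,G,B] q_used=1 → run H
t=16: queue=[C,D,E,F,G,B,H] q_used=0 → run C
t=17: queue=[C,D,E,F,G,B,H] q_used=1 → run C
t=18: queue=[D,E,F,G,B,H,C] q_used=0 → run D
t=19: queue=[D,E,F,G,B,H,C] q_used=1 → run D
t=20: queue=[E,F,G,B,H,C,D] q_used=0 → run E
t=21: queue=[E,F,G,B,H,C,D] q_used=1 → run E
t=22: queue=[F,G,B,H,C,D,E] q_used=0 → run F
t=23: queue=[G,B,H,C,D,E] q_used=0 → run G
t=24: queue=[G,B,H,C,D,E] q_used=1 → run G
t=25: queue=[B,H,C,D,E,G] q_used=0 → run B
t=26: queue=[B,H,C,D,E,G] q_used=1 → run B
t=27: queue=[H,C,D,E,G] q_used=0 → run H
t=28: queue=[C,D,E,G] q_used=0 → run C
t=29: queue=[C,D,E,G] q_used=1 → run C
t=30: queue=[D,E,G,C] q_used=0 → run D
t=31: queue=[D,E,G,C] q_used=1 → run D
t=32: queue=[E,G,C,D] q_used=0 → run E
t=33: queue=[E,G,C,D] q_used=1 → run E
t=34: queue=[G,C,D,E] q_used=0 → run G
t=35: queue=[G,C,D,E] q_used=1 → run G
t=36: queue=[C,D,E,G] q_used=0 → run C
t=37: queue=[C,D,E,G] q_used=1 → run C
t=38: queue=[D,E,G] q_used=0 → run D
t=39: queue=[D,E,G] q_used=1 → run D
t=40: queue=[E,G] q_used=0 → run E
t=41: queue=[E,G] q_used=1 → run E
t=42: queue=[G] q_used=0 → run G
t=43: queue=[G] q_used=1 → run G
t=44: (idle)
t=45: (idle)
t=46: (idle)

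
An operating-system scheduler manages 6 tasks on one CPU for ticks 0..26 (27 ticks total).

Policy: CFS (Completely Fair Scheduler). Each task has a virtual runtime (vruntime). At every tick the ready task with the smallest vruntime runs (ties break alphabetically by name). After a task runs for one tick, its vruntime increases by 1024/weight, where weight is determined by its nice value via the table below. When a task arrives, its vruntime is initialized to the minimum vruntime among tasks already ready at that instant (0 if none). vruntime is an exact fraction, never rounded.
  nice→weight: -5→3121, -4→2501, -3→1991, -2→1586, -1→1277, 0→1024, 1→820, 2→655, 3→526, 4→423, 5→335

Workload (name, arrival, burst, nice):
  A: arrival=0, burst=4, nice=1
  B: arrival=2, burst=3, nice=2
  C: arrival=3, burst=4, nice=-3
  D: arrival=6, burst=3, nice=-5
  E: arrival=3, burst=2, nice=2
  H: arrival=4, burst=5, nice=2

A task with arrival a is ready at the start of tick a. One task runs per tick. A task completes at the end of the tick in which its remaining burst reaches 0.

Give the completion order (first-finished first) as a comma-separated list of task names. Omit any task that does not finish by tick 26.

completion order = D, A, C, E, B, H

t=0: vr[A=0] → run A
t=1: vr[A=256/205] → run A
t=2: vr[A=512/205 B=512/205] → run A
t=3: vr[A=768/205 B=512/205 C=512/205 E=512/205] → run B
t=4: vr[A=768/205 B=109056/26855 C=512/205 E=512/205 H=512/205] → run C
t=5: vr[A=768/205 B=109056/26855 C=1229312/408155 E=512/205 H=512/205] → run E
t=6: vr[A=768/205 B=109056/26855 C=1229312/408155 D=512/205 E=109056/26855 H=512/205] → run D
t=7: vr[A=768/205 B=109056/26855 C=1229312/408155 D=1807872/639805 E=109056/26855 H=512/205] → run H
t=8: vr[A=768/205 B=109056/26855 C=1229312/408155 D=1807872/639805 E=109056/26855 H=109056/26855] → run D
t=9: vr[A=768/205 B=109056/26855 C=1229312/408155 D=2017792/639805 E=109056/26855 H=109056/26855] → run C
t=10: vr[A=768/205 B=109056/26855 C=1439232/408155 D=2017792/639805 E=109056/26855 H=109056/26855] → run D
t=11: vr[A=768/205 B=109056/26855 C=1439232/408155 E=109056/26855 H=109056/26855] → run C
t=12: vr[A=768/205 B=109056/26855 C=1649152/408155 E=109056/26855 H=109056/26855] → run A
t=13: vr[B=109056/26855 C=1649152/408155 E=109056/26855 H=109056/26855] → run C
t=14: vr[B=109056/26855 E=109056/26855 H=109056/26855] → run B
t=15: vr[B=30208/5371 E=109056/26855 H=109056/26855] → run E
t=16: vr[B=30208/5371 H=109056/26855] → run H
t=17: vr[B=30208/5371 H=30208/5371] → run B
t=18: vr[H=30208/5371] → run H
t=19: vr[H=193024/26855] → run H
t=20: vr[H=235008/26855] → run H
t=21: (idle)
t=22: (idle)
t=23: (idle)
t=24: (idle)
t=25: (idle)
t=26: (idle)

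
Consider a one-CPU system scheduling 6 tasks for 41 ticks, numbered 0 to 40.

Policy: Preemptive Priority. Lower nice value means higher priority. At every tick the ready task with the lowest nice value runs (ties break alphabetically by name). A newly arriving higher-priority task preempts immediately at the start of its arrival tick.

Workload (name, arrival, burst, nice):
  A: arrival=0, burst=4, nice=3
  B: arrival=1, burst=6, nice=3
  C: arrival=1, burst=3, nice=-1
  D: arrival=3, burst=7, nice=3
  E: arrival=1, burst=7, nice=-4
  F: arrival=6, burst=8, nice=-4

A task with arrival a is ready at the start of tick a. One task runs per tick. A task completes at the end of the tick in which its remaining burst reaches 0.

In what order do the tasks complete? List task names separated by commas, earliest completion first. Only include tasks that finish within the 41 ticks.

completion order = E, F, C, A, B, D

t=0: ready={A} → run A
t=1: ready={A,B,C,E} → run E
t=2: ready={A,B,C,E} → run E
t=3: ready={A,B,C,D,E} → run E
t=4: ready={A,B,C,D,E} → run E
t=5: ready={A,B,C,D,E} → run E
t=6: ready={A,B,C,D,E,F} → run E
t=7: ready={A,B,C,D,E,F} → run E
t=8: ready={A,B,C,D,F} → run F
t=9: ready={A,B,C,D,F} → run F
t=10: ready={A,B,C,D,F} → run F
t=11: ready={A,B,C,D,F} → run F
t=12: ready={A,B,C,D,F} → run F
t=13: ready={A,B,C,D,F} → run F
t=14: ready={A,B,C,D,F} → run F
t=15: ready={A,B,C,D,F} → run F
t=16: ready={A,B,C,D} → run C
t=17: ready={A,B,C,D} → run C
t=18: ready={A,B,C,D} → run C
t=19: ready={A,B,D} → run A
t=20: ready={A,B,D} → run A
t=21: ready={A,B,D} → run A
t=22: ready={B,D} → run B
t=23: ready={B,D} → run B
t=24: ready={B,D} → run B
t=25: ready={B,D} → run B
t=26: ready={B,D} → run B
t=27: ready={B,D} → run B
t=28: ready={D} → run D
t=29: ready={D} → run D
t=30: ready={D} → run D
t=31: ready={D} → run D
t=32: ready={D} → run D
t=33: ready={D} → run D
t=34: ready={D} → run D
t=35: (idle)
t=36: (idle)
t=37: (idle)
t=38: (idle)
t=39: (idle)
t=40: (idle)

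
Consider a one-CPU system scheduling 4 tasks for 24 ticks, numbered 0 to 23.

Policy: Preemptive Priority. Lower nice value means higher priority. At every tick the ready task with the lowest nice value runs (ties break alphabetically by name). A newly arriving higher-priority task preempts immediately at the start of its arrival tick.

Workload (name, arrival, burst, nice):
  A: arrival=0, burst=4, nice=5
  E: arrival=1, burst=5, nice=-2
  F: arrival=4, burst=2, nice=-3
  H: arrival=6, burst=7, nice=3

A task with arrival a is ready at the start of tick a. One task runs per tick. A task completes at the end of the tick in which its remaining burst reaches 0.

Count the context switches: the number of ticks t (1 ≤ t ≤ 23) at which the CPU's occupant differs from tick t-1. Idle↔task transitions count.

context switches = 6

t=0: ready={A} → run A
t=1: ready={A,E} → run E
t=2: ready={A,E} → run E
t=3: ready={A,E} → run E
t=4: ready={A,E,F} → run F
t=5: ready={A,E,F} → run F
t=6: ready={A,E,H} → run E
t=7: ready={A,E,H} → run E
t=8: ready={A,H} → run H
t=9: ready={A,H} → run H
t=10: ready={A,H} → run H
t=11: ready={A,H} → run H
t=12: ready={A,H} → run H
t=13: ready={A,H} → run H
t=14: ready={A,H} → run H
t=15: ready={A} → run A
t=16: ready={A} → run A
t=17: ready={A} → run A
t=18: (idle)
t=19: (idle)
t=20: (idle)
t=21: (idle)
t=22: (idle)
t=23: (idle)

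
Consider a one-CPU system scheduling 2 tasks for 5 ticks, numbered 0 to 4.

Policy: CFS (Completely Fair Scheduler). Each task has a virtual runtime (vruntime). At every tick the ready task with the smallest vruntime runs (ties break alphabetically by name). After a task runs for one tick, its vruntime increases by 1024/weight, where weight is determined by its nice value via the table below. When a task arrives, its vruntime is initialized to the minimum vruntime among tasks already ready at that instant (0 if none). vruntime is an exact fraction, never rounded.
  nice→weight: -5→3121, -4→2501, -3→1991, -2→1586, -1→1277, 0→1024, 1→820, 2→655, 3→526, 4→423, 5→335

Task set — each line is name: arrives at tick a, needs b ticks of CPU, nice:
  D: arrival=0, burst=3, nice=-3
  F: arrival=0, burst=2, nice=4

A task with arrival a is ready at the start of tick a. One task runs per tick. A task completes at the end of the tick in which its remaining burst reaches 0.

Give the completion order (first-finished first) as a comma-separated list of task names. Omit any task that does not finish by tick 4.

t=0: vr[D=0 F=0] → run D
t=1: vr[D=1024/1991 F=0] → run F
t=2: vr[D=1024/1991 F=1024/423] → run D
t=3: vr[D=2048/1991 F=1024/423] → run D
t=4: vr[F=1024/423] → run F

completion order = D, F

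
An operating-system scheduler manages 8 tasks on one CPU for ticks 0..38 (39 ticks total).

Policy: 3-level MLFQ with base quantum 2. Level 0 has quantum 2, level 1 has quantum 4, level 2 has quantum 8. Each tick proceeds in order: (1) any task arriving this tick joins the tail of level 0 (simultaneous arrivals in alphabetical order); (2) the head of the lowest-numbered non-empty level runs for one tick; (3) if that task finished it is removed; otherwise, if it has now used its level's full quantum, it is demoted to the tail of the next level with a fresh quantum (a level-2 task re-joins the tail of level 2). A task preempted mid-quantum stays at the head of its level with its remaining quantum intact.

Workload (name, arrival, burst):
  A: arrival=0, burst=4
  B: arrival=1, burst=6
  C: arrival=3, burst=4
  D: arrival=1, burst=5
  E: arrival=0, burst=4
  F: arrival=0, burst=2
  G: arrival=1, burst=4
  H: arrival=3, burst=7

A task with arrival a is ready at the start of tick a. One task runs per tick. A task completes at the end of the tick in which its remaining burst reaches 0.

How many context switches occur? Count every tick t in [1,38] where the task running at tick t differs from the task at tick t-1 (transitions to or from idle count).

t=0: L0/L1/L2 = AEF/-/- → run A
t=1: L0/L1/L2 = AEFBDG/-/- → run A
t=2: L0/L1/L2 = EFBDG/A/- → run E
t=3: L0/L1/L2 = EFBDGCH/A/- → run E
t=4: L0/L1/L2 = FBDGCH/AE/- → run F
t=5: L0/L1/L2 = FBDGCH/AE/- → run F
t=6: L0/L1/L2 = BDGCH/AE/- → run B
t=7: L0/L1/L2 = BDGCH/AE/- → run B
t=8: L0/L1/L2 = DGCH/AEB/- → run D
t=9: L0/L1/L2 = DGCH/AEB/- → run D
t=10: L0/L1/L2 = GCH/AEBD/- → run G
t=11: L0/L1/L2 = GCH/AEBD/- → run G
t=12: L0/L1/L2 = CH/AEBDG/- → run C
t=13: L0/L1/L2 = CH/AEBDG/- → run C
t=14: L0/L1/L2 = H/AEBDGC/- → run H
t=15: L0/L1/L2 = H/AEBDGC/- → run H
t=16: L0/L1/L2 = -/AEBDGCH/- → run A
t=17: L0/L1/L2 = -/AEBDGCH/- → run A
t=18: L0/L1/L2 = -/EBDGCH/- → run E
t=19: L0/L1/L2 = -/EBDGCH/- → run E
t=20: L0/L1/L2 = -/BDGCH/- → run B
t=21: L0/L1/L2 = -/BDGCH/- → run B
t=22: L0/L1/L2 = -/BDGCH/- → run B
t=23: L0/L1/L2 = -/BDGCH/- → run B
t=24: L0/L1/L2 = -/DGCH/- → run D
t=25: L0/L1/L2 = -/DGCH/- → run D
t=26: L0/L1/L2 = -/DGCH/- → run D
t=27: L0/L1/L2 = -/GCH/- → run G
t=28: L0/L1/L2 = -/GCH/- → run G
t=29: L0/L1/L2 = -/CH/- → run C
t=30: L0/L1/L2 = -/CH/- → run C
t=31: L0/L1/L2 = -/H/- → run H
t=32: L0/L1/L2 = -/H/- → run H
t=33: L0/L1/L2 = -/H/- → run H
t=34: L0/L1/L2 = -/H/- → run H
t=35: L0/L1/L2 = -/-/H → run H
t=36: (idle)
t=37: (idle)
t=38: (idle)

context switches = 15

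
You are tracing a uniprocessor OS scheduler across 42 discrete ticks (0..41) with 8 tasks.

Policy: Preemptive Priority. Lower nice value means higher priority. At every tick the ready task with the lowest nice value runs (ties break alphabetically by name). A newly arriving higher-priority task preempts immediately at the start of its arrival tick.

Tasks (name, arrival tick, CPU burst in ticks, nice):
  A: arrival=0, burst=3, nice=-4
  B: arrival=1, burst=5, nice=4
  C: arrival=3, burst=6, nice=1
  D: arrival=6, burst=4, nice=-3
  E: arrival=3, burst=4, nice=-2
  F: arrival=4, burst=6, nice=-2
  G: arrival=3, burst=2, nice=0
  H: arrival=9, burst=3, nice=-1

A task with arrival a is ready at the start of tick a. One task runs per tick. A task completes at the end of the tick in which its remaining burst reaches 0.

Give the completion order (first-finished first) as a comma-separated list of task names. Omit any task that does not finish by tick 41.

completion order = A, D, E, F, H, G, C, B

t=0: ready={A} → run A
t=1: ready={A,B} → run A
t=2: ready={A,B} → run A
t=3: ready={B,C,E,G} → run E
t=4: ready={B,C,E,F,G} → run E
t=5: ready={B,C,E,F,G} → run E
t=6: ready={B,C,D,E,F,G} → run D
t=7: ready={B,C,D,E,F,G} → run D
t=8: ready={B,C,D,E,F,G} → run D
t=9: ready={B,C,D,E,F,G,H} → run D
t=10: ready={B,C,E,F,G,H} → run E
t=11: ready={B,C,F,G,H} → run F
t=12: ready={B,C,F,G,H} → run F
t=13: ready={B,C,F,G,H} → run F
t=14: ready={B,C,F,G,H} → run F
t=15: ready={B,C,F,G,H} → run F
t=16: ready={B,C,F,G,H} → run F
t=17: ready={B,C,G,H} → run H
t=18: ready={B,C,G,H} → run H
t=19: ready={B,C,G,H} → run H
t=20: ready={B,C,G} → run G
t=21: ready={B,C,G} → run G
t=22: ready={B,C} → run C
t=23: ready={B,C} → run C
t=24: ready={B,C} → run C
t=25: ready={B,C} → run C
t=26: ready={B,C} → run C
t=27: ready={B,C} → run C
t=28: ready={B} → run B
t=29: ready={B} → run B
t=30: ready={B} → run B
t=31: ready={B} → run B
t=32: ready={B} → run B
t=33: (idle)
t=34: (idle)
t=35: (idle)
t=36: (idle)
t=37: (idle)
t=38: (idle)
t=39: (idle)
t=40: (idle)
t=41: (idle)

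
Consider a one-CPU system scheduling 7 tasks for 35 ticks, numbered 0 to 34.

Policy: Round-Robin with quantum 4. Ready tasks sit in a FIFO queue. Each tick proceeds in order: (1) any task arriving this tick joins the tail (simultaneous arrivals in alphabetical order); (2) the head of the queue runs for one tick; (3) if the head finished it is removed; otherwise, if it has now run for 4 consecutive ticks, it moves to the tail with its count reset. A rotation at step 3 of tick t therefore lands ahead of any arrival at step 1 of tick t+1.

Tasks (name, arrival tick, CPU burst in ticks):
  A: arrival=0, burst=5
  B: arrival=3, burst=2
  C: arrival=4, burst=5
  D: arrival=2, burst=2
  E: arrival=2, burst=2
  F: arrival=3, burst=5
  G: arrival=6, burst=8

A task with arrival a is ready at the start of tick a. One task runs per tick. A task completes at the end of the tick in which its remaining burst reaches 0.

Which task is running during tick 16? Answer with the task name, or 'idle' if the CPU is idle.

running at tick 16 = C

t=0: queue=[A] q_used=0 → run A
t=1: queue=[A] q_used=1 → run A
t=2: queue=[A,D,E] q_used=2 → run A
t=3: queue=[A,D,E,B,F] q_used=3 → run A
t=4: queue=[D,E,B,F,A,C] q_used=0 → run D
t=5: queue=[D,E,B,F,A,C] q_used=1 → run D
t=6: queue=[E,B,F,A,C,G] q_used=0 → run E
t=7: queue=[E,B,F,A,C,G] q_used=1 → run E
t=8: queue=[B,F,A,C,G] q_used=0 → run B
t=9: queue=[B,F,A,C,G] q_used=1 → run B
t=10: queue=[F,A,C,G] q_used=0 → run F
t=11: queue=[F,A,C,G] q_used=1 → run F
t=12: queue=[F,A,C,G] q_used=2 → run F
t=13: queue=[F,A,C,G] q_used=3 → run F
t=14: queue=[A,C,G,F] q_used=0 → run A
t=15: queue=[C,G,F] q_used=0 → run C
t=16: queue=[C,G,F] q_used=1 → run C
t=17: queue=[C,G,F] q_used=2 → run C
t=18: queue=[C,G,F] q_used=3 → run C
t=19: queue=[G,F,C] q_used=0 → run G
t=20: queue=[G,F,C] q_used=1 → run G
t=21: queue=[G,F,C] q_used=2 → run G
t=22: queue=[G,F,C] q_used=3 → run G
t=23: queue=[F,C,G] q_used=0 → run F
t=24: queue=[C,G] q_used=0 → run C
t=25: queue=[G] q_used=0 → run G
t=26: queue=[G] q_used=1 → run G
t=27: queue=[G] q_used=2 → run G
t=28: queue=[G] q_used=3 → run G
t=29: (idle)
t=30: (idle)
t=31: (idle)
t=32: (idle)
t=33: (idle)
t=34: (idle)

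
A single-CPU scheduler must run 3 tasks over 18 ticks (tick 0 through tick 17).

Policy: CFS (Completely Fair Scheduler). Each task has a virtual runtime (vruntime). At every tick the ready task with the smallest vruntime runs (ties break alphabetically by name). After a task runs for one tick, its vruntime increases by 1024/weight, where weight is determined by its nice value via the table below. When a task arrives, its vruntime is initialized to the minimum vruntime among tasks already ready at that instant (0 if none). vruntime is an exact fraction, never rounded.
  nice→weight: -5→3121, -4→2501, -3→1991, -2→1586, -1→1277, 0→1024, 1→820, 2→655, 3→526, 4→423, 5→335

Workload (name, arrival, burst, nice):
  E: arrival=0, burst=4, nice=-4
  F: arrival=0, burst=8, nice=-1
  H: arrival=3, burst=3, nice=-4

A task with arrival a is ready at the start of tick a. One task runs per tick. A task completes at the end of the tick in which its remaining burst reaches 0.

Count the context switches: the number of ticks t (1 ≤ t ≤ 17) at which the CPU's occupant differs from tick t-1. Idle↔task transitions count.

context switches = 11

t=0: vr[E=0 F=0] → run E
t=1: vr[E=1024/2501 F=0] → run F
t=2: vr[E=1024/2501 F=1024/1277] → run E
t=3: vr[E=2048/2501 F=1024/1277 H=1024/1277] → run F
t=4: vr[E=2048/2501 F=2048/1277 H=1024/1277] → run H
t=5: vr[E=2048/2501 F=2048/1277 H=3868672/3193777] → run E
t=6: vr[E=3072/2501 F=2048/1277 H=3868672/3193777] → run H
t=7: vr[E=3072/2501 F=2048/1277 H=5176320/3193777] → run E
t=8: vr[F=2048/1277 H=5176320/3193777] → run F
t=9: vr[F=3072/1277 H=5176320/3193777] → run H
t=10: vr[F=3072/1277] → run F
t=11: vr[F=4096/1277] → run F
t=12: vr[F=5120/1277] → run F
t=13: vr[F=6144/1277] → run F
t=14: vr[F=7168/1277] → run F
t=15: (idle)
t=16: (idle)
t=17: (idle)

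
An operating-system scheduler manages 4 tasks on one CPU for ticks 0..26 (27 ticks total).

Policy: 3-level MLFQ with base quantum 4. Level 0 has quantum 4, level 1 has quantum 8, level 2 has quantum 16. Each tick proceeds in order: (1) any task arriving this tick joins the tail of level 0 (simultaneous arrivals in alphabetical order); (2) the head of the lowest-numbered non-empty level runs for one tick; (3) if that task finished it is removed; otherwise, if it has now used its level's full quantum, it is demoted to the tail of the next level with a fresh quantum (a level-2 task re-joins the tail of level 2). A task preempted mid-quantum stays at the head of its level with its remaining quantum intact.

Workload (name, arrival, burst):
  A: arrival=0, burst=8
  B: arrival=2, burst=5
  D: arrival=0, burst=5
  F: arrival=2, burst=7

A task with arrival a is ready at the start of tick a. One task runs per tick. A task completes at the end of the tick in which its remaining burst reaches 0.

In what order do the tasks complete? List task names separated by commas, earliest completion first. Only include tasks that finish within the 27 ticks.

t=0: L0/L1/L2 = AD/-/- → run A
t=1: L0/L1/L2 = AD/-/- → run A
t=2: L0/L1/L2 = ADBF/-/- → run A
t=3: L0/L1/L2 = ADBF/-/- → run A
t=4: L0/L1/L2 = DBF/A/- → run D
t=5: L0/L1/L2 = DBF/A/- → run D
t=6: L0/L1/L2 = DBF/A/- → run D
t=7: L0/L1/L2 = DBF/A/- → run D
t=8: L0/L1/L2 = BF/AD/- → run B
t=9: L0/L1/L2 = BF/AD/- → run B
t=10: L0/L1/L2 = BF/AD/- → run B
t=11: L0/L1/L2 = BF/AD/- → run B
t=12: L0/L1/L2 = F/ADB/- → run F
t=13: L0/L1/L2 = F/ADB/- → run F
t=14: L0/L1/L2 = F/ADB/- → run F
t=15: L0/L1/L2 = F/ADB/- → run F
t=16: L0/L1/L2 = -/ADBF/- → run A
t=17: L0/L1/L2 = -/ADBF/- → run A
t=18: L0/L1/L2 = -/ADBF/- → run A
t=19: L0/L1/L2 = -/ADBF/- → run A
t=20: L0/L1/L2 = -/DBF/- → run D
t=21: L0/L1/L2 = -/BF/- → run B
t=22: L0/L1/L2 = -/F/- → run F
t=23: L0/L1/L2 = -/F/- → run F
t=24: L0/L1/L2 = -/F/- → run F
t=25: (idle)
t=26: (idle)

completion order = A, D, B, F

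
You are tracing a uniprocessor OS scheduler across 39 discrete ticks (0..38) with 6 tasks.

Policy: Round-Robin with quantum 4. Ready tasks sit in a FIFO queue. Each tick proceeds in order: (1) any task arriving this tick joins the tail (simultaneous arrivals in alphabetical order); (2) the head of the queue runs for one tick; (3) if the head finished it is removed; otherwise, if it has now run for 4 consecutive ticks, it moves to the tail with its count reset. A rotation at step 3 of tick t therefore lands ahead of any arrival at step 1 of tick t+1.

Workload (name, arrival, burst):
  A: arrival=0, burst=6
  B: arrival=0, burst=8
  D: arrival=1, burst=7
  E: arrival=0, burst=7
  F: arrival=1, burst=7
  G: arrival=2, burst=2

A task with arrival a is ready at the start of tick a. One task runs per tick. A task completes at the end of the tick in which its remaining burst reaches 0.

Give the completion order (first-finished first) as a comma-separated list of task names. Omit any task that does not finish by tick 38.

completion order = G, A, B, E, D, F

t=0: queue=[A,B,E] q_used=0 → run A
t=1: queue=[A,B,E,D,F] q_used=1 → run A
t=2: queue=[A,B,E,D,F,G] q_used=2 → run A
t=3: queue=[A,B,E,D,F,G] q_used=3 → run A
t=4: queue=[B,E,D,F,G,A] q_used=0 → run B
t=5: queue=[B,E,D,F,G,A] q_used=1 → run B
t=6: queue=[B,E,D,F,G,A] q_used=2 → run B
t=7: queue=[B,E,D,F,G,A] q_used=3 → run B
t=8: queue=[E,D,F,G,A,B] q_used=0 → run E
t=9: queue=[E,D,F,G,A,B] q_used=1 → run E
t=10: queue=[E,D,F,G,A,B] q_used=2 → run E
t=11: queue=[E,D,F,G,A,B] q_used=3 → run E
t=12: queue=[D,F,G,A,B,E] q_used=0 → run D
t=13: queue=[D,F,G,A,B,E] q_used=1 → run D
t=14: queue=[D,F,G,A,B,E] q_used=2 → run D
t=15: queue=[D,F,G,A,B,E] q_used=3 → run D
t=16: queue=[F,G,A,B,E,D] q_used=0 → run F
t=17: queue=[F,G,A,B,E,D] q_used=1 → run F
t=18: queue=[F,G,A,B,E,D] q_used=2 → run F
t=19: queue=[F,G,A,B,E,D] q_used=3 → run F
t=20: queue=[G,A,B,E,D,F] q_used=0 → run G
t=21: queue=[G,A,B,E,D,F] q_used=1 → run G
t=22: queue=[A,B,E,D,F] q_used=0 → run A
t=23: queue=[A,B,E,D,F] q_used=1 → run A
t=24: queue=[B,E,D,F] q_used=0 → run B
t=25: queue=[B,E,D,F] q_used=1 → run B
t=26: queue=[B,E,D,F] q_used=2 → run B
t=27: queue=[B,E,D,F] q_used=3 → run B
t=28: queue=[E,D,F] q_used=0 → run E
t=29: queue=[E,D,F] q_used=1 → run E
t=30: queue=[E,D,F] q_used=2 → run E
t=31: queue=[D,F] q_used=0 → run D
t=32: queue=[D,F] q_used=1 → run D
t=33: queue=[D,F] q_used=2 → run D
t=34: queue=[F] q_used=0 → run F
t=35: queue=[F] q_used=1 → run F
t=36: queue=[F] q_used=2 → run F
t=37: (idle)
t=38: (idle)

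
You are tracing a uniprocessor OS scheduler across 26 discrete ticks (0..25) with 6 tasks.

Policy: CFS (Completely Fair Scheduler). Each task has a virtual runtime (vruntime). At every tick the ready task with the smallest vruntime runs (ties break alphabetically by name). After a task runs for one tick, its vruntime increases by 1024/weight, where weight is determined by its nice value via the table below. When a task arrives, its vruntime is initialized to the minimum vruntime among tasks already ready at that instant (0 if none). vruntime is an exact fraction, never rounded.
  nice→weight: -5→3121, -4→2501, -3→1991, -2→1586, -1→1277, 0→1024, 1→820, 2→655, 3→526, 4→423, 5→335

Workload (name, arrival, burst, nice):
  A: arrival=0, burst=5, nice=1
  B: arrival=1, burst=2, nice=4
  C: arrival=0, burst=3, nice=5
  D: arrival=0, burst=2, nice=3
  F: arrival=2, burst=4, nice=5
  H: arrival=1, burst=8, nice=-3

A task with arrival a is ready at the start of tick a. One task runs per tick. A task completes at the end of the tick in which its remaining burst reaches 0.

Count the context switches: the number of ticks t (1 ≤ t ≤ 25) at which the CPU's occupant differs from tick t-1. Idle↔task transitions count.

t=0: vr[A=0 C=0 D=0] → run A
t=1: vr[A=256/205 B=0 C=0 D=0 H=0] → run B
t=2: vr[A=256/205 B=1024/423 C=0 D=0 F=0 H=0] → run C
t=3: vr[A=256/205 B=1024/423 C=1024/335 D=0 F=0 H=0] → run D
t=4: vr[A=256/205 B=1024/423 C=1024/335 D=512/263 F=0 H=0] → run F
t=5: vr[A=256/205 B=1024/423 C=1024/335 D=512/263 F=1024/335 H=0] → run H
t=6: vr[A=256/205 B=1024/423 C=1024/335 D=512/263 F=1024/335 H=1024/1991] → run H
t=7: vr[A=256/205 B=1024/423 C=1024/335 D=512/263 F=1024/335 H=2048/1991] → run H
t=8: vr[A=256/205 B=1024/423 C=1024/335 D=512/263 F=1024/335 H=3072/1991] → run A
t=9: vr[A=512/205 B=1024/423 C=1024/335 D=512/263 F=1024/335 H=3072/1991] → run H
t=10: vr[A=512/205 B=1024/423 C=1024/335 D=512/263 F=1024/335 H=4096/1991] → run D
t=11: vr[A=512/205 B=1024/423 C=1024/335 F=1024/335 H=4096/1991] → run H
t=12: vr[A=512/205 B=1024/423 C=1024/335 F=1024/335 H=5120/1991] → run B
t=13: vr[A=512/205 C=1024/335 F=1024/335 H=5120/1991] → run A
t=14: vr[A=768/205 C=1024/335 F=1024/335 H=5120/1991] → run H
t=15: vr[A=768/205 C=1024/335 F=1024/335 H=6144/1991] → run C
t=16: vr[A=768/205 C=2048/335 F=1024/335 H=6144/1991] → run F
t=17: vr[A=768/205 C=2048/335 F=2048/335 H=6144/1991] → run H
t=18: vr[A=768/205 C=2048/335 F=2048/335 H=7168/1991] → run H
t=19: vr[A=768/205 C=2048/335 F=2048/335] → run A
t=20: vr[A=1024/205 C=2048/335 F=2048/335] → run A
t=21: vr[C=2048/335 F=2048/335] → run C
t=22: vr[F=2048/335] → run F
t=23: vr[F=3072/335] → run F
t=24: (idle)
t=25: (idle)

context switches = 19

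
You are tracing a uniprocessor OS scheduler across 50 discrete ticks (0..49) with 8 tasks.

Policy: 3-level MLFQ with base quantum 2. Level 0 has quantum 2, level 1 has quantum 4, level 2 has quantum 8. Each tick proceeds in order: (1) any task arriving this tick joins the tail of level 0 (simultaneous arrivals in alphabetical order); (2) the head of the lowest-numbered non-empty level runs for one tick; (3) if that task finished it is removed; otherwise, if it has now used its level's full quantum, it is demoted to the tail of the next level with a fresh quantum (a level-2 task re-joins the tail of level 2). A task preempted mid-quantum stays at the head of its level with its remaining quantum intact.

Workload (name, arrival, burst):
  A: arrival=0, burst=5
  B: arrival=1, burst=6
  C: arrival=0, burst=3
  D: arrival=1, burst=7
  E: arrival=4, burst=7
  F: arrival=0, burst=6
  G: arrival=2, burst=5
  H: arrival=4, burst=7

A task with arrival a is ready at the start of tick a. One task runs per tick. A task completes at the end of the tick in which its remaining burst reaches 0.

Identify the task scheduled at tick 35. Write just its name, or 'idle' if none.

t=0: L0/L1/L2 = ACF/-/- → run A
t=1: L0/L1/L2 = ACFBD/-/- → run A
t=2: L0/L1/L2 = CFBDG/A/- → run C
t=3: L0/L1/L2 = CFBDG/A/- → run C
t=4: L0/L1/L2 = FBDGEH/AC/- → run F
t=5: L0/L1/L2 = FBDGEH/AC/- → run F
t=6: L0/L1/L2 = BDGEH/ACF/- → run B
t=7: L0/L1/L2 = BDGEH/ACF/- → run B
t=8: L0/L1/L2 = DGEH/ACFB/- → run D
t=9: L0/L1/L2 = DGEH/ACFB/- → run D
t=10: L0/L1/L2 = GEH/ACFBD/- → run G
t=11: L0/L1/L2 = GEH/ACFBD/- → run G
t=12: L0/L1/L2 = EH/ACFBDG/- → run E
t=13: L0/L1/L2 = EH/ACFBDG/- → run E
t=14: L0/L1/L2 = H/ACFBDGE/- → run H
t=15: L0/L1/L2 = H/ACFBDGE/- → run H
t=16: L0/L1/L2 = -/ACFBDGEH/- → run A
t=17: L0/L1/L2 = -/ACFBDGEH/- → run A
t=18: L0/L1/L2 = -/ACFBDGEH/- → run A
t=19: L0/L1/L2 = -/CFBDGEH/- → run C
t=20: L0/L1/L2 = -/FBDGEH/- → run F
t=21: L0/L1/L2 = -/FBDGEH/- → run F
t=22: L0/L1/L2 = -/FBDGEH/- → run F
t=23: L0/L1/L2 = -/FBDGEH/- → run F
t=24: L0/L1/L2 = -/BDGEH/- → run B
t=25: L0/L1/L2 = -/BDGEH/- → run B
t=26: L0/L1/L2 = -/BDGEH/- → run B
t=27: L0/L1/L2 = -/BDGEH/- → run B
t=28: L0/L1/L2 = -/DGEH/- → run D
t=29: L0/L1/L2 = -/DGEH/- → run D
t=30: L0/L1/L2 = -/DGEH/- → run D
t=31: L0/L1/L2 = -/DGEH/- → run D
t=32: L0/L1/L2 = -/GEH/D → run G
t=33: L0/L1/L2 = -/GEH/D → run G
t=34: L0/L1/L2 = -/GEH/D → run G
t=35: L0/L1/L2 = -/EH/D → run E
t=36: L0/L1/L2 = -/EH/D → run E
t=37: L0/L1/L2 = -/EH/D → run E
t=38: L0/L1/L2 = -/EH/D → run E
t=39: L0/L1/L2 = -/H/DE → run H
t=40: L0/L1/L2 = -/H/DE → run H
t=41: L0/L1/L2 = -/H/DE → run H
t=42: L0/L1/L2 = -/H/DE → run H
t=43: L0/L1/L2 = -/-/DEH → run D
t=44: L0/L1/L2 = -/-/EH → run E
t=45: L0/L1/L2 = -/-/H → run H
t=46: (idle)
t=47: (idle)
t=48: (idle)
t=49: (idle)

running at tick 35 = E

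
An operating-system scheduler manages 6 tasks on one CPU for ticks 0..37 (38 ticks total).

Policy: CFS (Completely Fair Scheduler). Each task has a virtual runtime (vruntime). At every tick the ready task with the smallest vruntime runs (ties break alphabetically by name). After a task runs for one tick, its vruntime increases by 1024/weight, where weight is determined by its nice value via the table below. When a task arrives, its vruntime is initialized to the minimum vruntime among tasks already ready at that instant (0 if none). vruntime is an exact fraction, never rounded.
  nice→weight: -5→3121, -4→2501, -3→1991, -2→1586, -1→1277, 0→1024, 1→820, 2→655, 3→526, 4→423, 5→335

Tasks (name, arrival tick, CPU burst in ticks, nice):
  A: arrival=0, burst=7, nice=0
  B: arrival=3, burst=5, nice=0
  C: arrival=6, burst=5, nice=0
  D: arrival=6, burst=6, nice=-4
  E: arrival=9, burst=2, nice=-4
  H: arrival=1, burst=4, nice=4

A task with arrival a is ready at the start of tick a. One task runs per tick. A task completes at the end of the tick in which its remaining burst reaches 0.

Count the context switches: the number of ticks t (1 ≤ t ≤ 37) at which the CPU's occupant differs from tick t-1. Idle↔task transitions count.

t=0: vr[A=0] → run A
t=1: vr[A=1 H=1] → run A
t=2: vr[A=2 H=1] → run H
t=3: vr[A=2 B=2 H=1447/423] → run A
t=4: vr[A=3 B=2 H=1447/423] → run B
t=5: vr[A=3 B=3 H=1447/423] → run A
t=6: vr[A=4 B=3 C=3 D=3 H=1447/423] → run B
t=7: vr[A=4 B=4 C=3 D=3 H=1447/423] → run C
t=8: vr[A=4 B=4 C=4 D=3 H=1447/423] → run D
t=9: vr[A=4 B=4 C=4 D=8527/2501 E=8527/2501 H=1447/423] → run D
t=10: vr[A=4 B=4 C=4 D=9551/2501 E=8527/2501 H=1447/423] → run E
t=11: vr[A=4 B=4 C=4 D=9551/2501 E=9551/2501 H=1447/423] → run H
t=12: vr[A=4 B=4 C=4 D=9551/2501 E=9551/2501 H=2471/423] → run D
t=13: vr[A=4 B=4 C=4 D=10575/2501 E=9551/2501 H=2471/423] → run E
t=14: vr[A=4 B=4 C=4 D=10575/2501 H=2471/423] → run A
t=15: vr[A=5 B=4 C=4 D=10575/2501 H=2471/423] → run B
t=16: vr[A=5 B=5 C=4 D=10575/2501 H=2471/423] → run C
t=17: vr[A=5 B=5 C=5 D=10575/2501 H=2471/423] → run D
t=18: vr[A=5 B=5 C=5 D=11599/2501 H=2471/423] → run D
t=19: vr[A=5 B=5 C=5 D=12623/2501 H=2471/423] → run A
t=20: vr[A=6 B=5 C=5 D=12623/2501 H=2471/423] → run B
t=21: vr[A=6 B=6 C=5 D=12623/2501 H=2471/423] → run C
t=22: vr[A=6 B=6 C=6 D=12623/2501 H=2471/423] → run D
t=23: vr[A=6 B=6 C=6 H=2471/423] → run H
t=24: vr[A=6 B=6 C=6 H=1165/141] → run A
t=25: vr[B=6 C=6 H=1165/141] → run B
t=26: vr[C=6 H=1165/141] → run C
t=27: vr[C=7 H=1165/141] → run C
t=28: vr[H=1165/141] → run H
t=29: (idle)
t=30: (idle)
t=31: (idle)
t=32: (idle)
t=33: (idle)
t=34: (idle)
t=35: (idle)
t=36: (idle)
t=37: (idle)

context switches = 25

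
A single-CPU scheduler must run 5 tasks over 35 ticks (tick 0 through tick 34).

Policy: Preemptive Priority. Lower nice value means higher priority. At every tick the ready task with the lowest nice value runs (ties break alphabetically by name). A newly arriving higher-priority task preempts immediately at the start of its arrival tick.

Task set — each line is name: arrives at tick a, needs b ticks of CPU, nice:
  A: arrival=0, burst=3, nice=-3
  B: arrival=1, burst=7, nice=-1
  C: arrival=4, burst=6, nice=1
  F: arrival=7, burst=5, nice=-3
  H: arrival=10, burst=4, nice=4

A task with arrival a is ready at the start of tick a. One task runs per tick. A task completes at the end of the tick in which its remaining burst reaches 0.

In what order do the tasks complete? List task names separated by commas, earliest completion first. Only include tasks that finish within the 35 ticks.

completion order = A, F, B, C, H

t=0: ready={A} → run A
t=1: ready={A,B} → run A
t=2: ready={A,B} → run A
t=3: ready={B} → run B
t=4: ready={B,C} → run B
t=5: ready={B,C} → run B
t=6: ready={B,C} → run B
t=7: ready={B,C,F} → run F
t=8: ready={B,C,F} → run F
t=9: ready={B,C,F} → run F
t=10: ready={B,C,F,H} → run F
t=11: ready={B,C,F,H} → run F
t=12: ready={B,C,H} → run B
t=13: ready={B,C,H} → run B
t=14: ready={B,C,H} → run B
t=15: ready={C,H} → run C
t=16: ready={C,H} → run C
t=17: ready={C,H} → run C
t=18: ready={C,H} → run C
t=19: ready={C,H} → run C
t=20: ready={C,H} → run C
t=21: ready={H} → run H
t=22: ready={H} → run H
t=23: ready={H} → run H
t=24: ready={H} → run H
t=25: (idle)
t=26: (idle)
t=27: (idle)
t=28: (idle)
t=29: (idle)
t=30: (idle)
t=31: (idle)
t=32: (idle)
t=33: (idle)
t=34: (idle)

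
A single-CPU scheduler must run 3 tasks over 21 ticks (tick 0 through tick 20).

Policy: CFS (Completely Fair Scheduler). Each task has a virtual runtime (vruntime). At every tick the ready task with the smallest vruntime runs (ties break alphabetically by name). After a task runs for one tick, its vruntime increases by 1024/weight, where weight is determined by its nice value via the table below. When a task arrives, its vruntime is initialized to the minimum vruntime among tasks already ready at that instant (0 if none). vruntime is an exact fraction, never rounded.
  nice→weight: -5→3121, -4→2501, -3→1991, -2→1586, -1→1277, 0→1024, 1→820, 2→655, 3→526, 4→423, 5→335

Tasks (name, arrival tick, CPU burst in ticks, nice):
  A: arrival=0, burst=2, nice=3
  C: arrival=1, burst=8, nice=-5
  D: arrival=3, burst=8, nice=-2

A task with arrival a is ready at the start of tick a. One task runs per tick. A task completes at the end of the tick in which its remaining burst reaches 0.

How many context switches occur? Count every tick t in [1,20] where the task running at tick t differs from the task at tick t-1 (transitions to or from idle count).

context switches = 11

t=0: vr[A=0] → run A
t=1: vr[A=512/263 C=512/263] → run A
t=2: vr[C=512/263] → run C
t=3: vr[C=1867264/820823 D=1867264/820823] → run C
t=4: vr[C=2136576/820823 D=1867264/820823] → run D
t=5: vr[C=2136576/820823 D=1901001728/650912639] → run C
t=6: vr[C=2405888/820823 D=1901001728/650912639] → run D
t=7: vr[C=2405888/820823 D=2321263104/650912639] → run C
t=8: vr[C=2675200/820823 D=2321263104/650912639] → run C
t=9: vr[C=2944512/820823 D=2321263104/650912639] → run D
t=10: vr[C=2944512/820823 D=2741524480/650912639] → run C
t=11: vr[C=3213824/820823 D=2741524480/650912639] → run C
t=12: vr[C=3483136/820823 D=2741524480/650912639] → run D
t=13: vr[C=3483136/820823 D=3161785856/650912639] → run C
t=14: vr[D=3161785856/650912639] → run D
t=15: vr[D=3582047232/650912639] → run D
t=16: vr[D=4002308608/650912639] → run D
t=17: vr[D=4422569984/650912639] → run D
t=18: (idle)
t=19: (idle)
t=20: (idle)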